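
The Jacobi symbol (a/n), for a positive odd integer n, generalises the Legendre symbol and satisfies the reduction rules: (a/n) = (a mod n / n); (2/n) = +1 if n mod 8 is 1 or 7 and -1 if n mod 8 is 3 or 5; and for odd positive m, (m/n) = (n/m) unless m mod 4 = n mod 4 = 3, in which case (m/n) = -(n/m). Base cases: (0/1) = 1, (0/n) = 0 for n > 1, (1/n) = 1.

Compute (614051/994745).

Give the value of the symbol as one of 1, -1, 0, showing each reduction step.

-1

reciprocity: (614051/994745) = +1·(994745/614051) since 614051 mod 4 = 3, 994745 mod 4 = 1; sign now +1
(994745/614051) = (380694/614051)   [reduce mod 614051]
380694 = 2^1·190347; (2/614051) = -1 since 614051 mod 8 = 3, so (380694/614051) = (-1)^1·(190347/614051); sign now -1
reciprocity: (190347/614051) = -1·(614051/190347) since 190347 mod 4 = 3, 614051 mod 4 = 3; sign now +1
(614051/190347) = (43010/190347)   [reduce mod 190347]
43010 = 2^1·21505; (2/190347) = -1 since 190347 mod 8 = 3, so (43010/190347) = (-1)^1·(21505/190347); sign now -1
reciprocity: (21505/190347) = +1·(190347/21505) since 21505 mod 4 = 1, 190347 mod 4 = 3; sign now -1
(190347/21505) = (18307/21505)   [reduce mod 21505]
reciprocity: (18307/21505) = +1·(21505/18307) since 18307 mod 4 = 3, 21505 mod 4 = 1; sign now -1
(21505/18307) = (3198/18307)   [reduce mod 18307]
3198 = 2^1·1599; (2/18307) = -1 since 18307 mod 8 = 3, so (3198/18307) = (-1)^1·(1599/18307); sign now +1
reciprocity: (1599/18307) = -1·(18307/1599) since 1599 mod 4 = 3, 18307 mod 4 = 3; sign now -1
(18307/1599) = (718/1599)   [reduce mod 1599]
718 = 2^1·359; (2/1599) = +1 since 1599 mod 8 = 7, so (718/1599) = (+1)^1·(359/1599); sign now -1
reciprocity: (359/1599) = -1·(1599/359) since 359 mod 4 = 3, 1599 mod 4 = 3; sign now +1
(1599/359) = (163/359)   [reduce mod 359]
reciprocity: (163/359) = -1·(359/163) since 163 mod 4 = 3, 359 mod 4 = 3; sign now -1
(359/163) = (33/163)   [reduce mod 163]
reciprocity: (33/163) = +1·(163/33) since 33 mod 4 = 1, 163 mod 4 = 3; sign now -1
(163/33) = (31/33)   [reduce mod 33]
reciprocity: (31/33) = +1·(33/31) since 31 mod 4 = 3, 33 mod 4 = 1; sign now -1
(33/31) = (2/31)   [reduce mod 31]
2 = 2^1·1; (2/31) = +1 since 31 mod 8 = 7, so (2/31) = (+1)^1·(1/31); sign now -1
(1/31) = 1; final value = sign = -1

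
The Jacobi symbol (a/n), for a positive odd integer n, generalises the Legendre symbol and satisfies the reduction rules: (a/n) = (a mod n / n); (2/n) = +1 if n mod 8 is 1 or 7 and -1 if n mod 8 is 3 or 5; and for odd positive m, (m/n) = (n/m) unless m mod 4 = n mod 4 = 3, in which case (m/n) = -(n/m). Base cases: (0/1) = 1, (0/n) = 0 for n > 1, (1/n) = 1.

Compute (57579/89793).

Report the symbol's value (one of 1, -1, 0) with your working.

reciprocity: (57579/89793) = +1·(89793/57579) since 57579 mod 4 = 3, 89793 mod 4 = 1; sign now +1
(89793/57579) = (32214/57579)   [reduce mod 57579]
32214 = 2^1·16107; (2/57579) = -1 since 57579 mod 8 = 3, so (32214/57579) = (-1)^1·(16107/57579); sign now -1
reciprocity: (16107/57579) = -1·(57579/16107) since 16107 mod 4 = 3, 57579 mod 4 = 3; sign now +1
(57579/16107) = (9258/16107)   [reduce mod 16107]
9258 = 2^1·4629; (2/16107) = -1 since 16107 mod 8 = 3, so (9258/16107) = (-1)^1·(4629/16107); sign now -1
reciprocity: (4629/16107) = +1·(16107/4629) since 4629 mod 4 = 1, 16107 mod 4 = 3; sign now -1
(16107/4629) = (2220/4629)   [reduce mod 4629]
2220 = 2^2·555; (2/4629) = -1 since 4629 mod 8 = 5, so (2220/4629) = (-1)^2·(555/4629); sign now -1
reciprocity: (555/4629) = +1·(4629/555) since 555 mod 4 = 3, 4629 mod 4 = 1; sign now -1
(4629/555) = (189/555)   [reduce mod 555]
reciprocity: (189/555) = +1·(555/189) since 189 mod 4 = 1, 555 mod 4 = 3; sign now -1
(555/189) = (177/189)   [reduce mod 189]
reciprocity: (177/189) = +1·(189/177) since 177 mod 4 = 1, 189 mod 4 = 1; sign now -1
(189/177) = (12/177)   [reduce mod 177]
12 = 2^2·3; (2/177) = +1 since 177 mod 8 = 1, so (12/177) = (+1)^2·(3/177); sign now -1
reciprocity: (3/177) = +1·(177/3) since 3 mod 4 = 3, 177 mod 4 = 1; sign now -1
(177/3) = (0/3)   [reduce mod 3]
(0/3) = 0   [gcd(a, n) > 1]; final value = 0

0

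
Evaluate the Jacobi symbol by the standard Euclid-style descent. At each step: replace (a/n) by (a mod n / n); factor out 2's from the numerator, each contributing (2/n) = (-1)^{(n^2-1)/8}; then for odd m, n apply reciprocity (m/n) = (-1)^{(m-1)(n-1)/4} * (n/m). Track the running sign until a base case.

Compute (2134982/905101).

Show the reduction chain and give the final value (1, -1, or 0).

(2134982/905101) = (324780/905101)   [reduce mod 905101]
324780 = 2^2·81195; (2/905101) = -1 since 905101 mod 8 = 5, so (324780/905101) = (-1)^2·(81195/905101); sign now +1
reciprocity: (81195/905101) = +1·(905101/81195) since 81195 mod 4 = 3, 905101 mod 4 = 1; sign now +1
(905101/81195) = (11956/81195)   [reduce mod 81195]
11956 = 2^2·2989; (2/81195) = -1 since 81195 mod 8 = 3, so (11956/81195) = (-1)^2·(2989/81195); sign now +1
reciprocity: (2989/81195) = +1·(81195/2989) since 2989 mod 4 = 1, 81195 mod 4 = 3; sign now +1
(81195/2989) = (492/2989)   [reduce mod 2989]
492 = 2^2·123; (2/2989) = -1 since 2989 mod 8 = 5, so (492/2989) = (-1)^2·(123/2989); sign now +1
reciprocity: (123/2989) = +1·(2989/123) since 123 mod 4 = 3, 2989 mod 4 = 1; sign now +1
(2989/123) = (37/123)   [reduce mod 123]
reciprocity: (37/123) = +1·(123/37) since 37 mod 4 = 1, 123 mod 4 = 3; sign now +1
(123/37) = (12/37)   [reduce mod 37]
12 = 2^2·3; (2/37) = -1 since 37 mod 8 = 5, so (12/37) = (-1)^2·(3/37); sign now +1
reciprocity: (3/37) = +1·(37/3) since 3 mod 4 = 3, 37 mod 4 = 1; sign now +1
(37/3) = (1/3)   [reduce mod 3]
(1/3) = 1; final value = sign = +1

1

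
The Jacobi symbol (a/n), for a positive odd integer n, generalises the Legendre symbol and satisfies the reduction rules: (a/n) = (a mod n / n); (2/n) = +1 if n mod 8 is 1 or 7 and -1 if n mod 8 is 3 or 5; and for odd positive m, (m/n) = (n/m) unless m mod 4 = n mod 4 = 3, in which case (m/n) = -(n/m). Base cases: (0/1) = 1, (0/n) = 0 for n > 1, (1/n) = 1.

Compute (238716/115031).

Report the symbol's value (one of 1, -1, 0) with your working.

-1

(238716/115031) = (8654/115031)   [reduce mod 115031]
8654 = 2^1·4327; (2/115031) = +1 since 115031 mod 8 = 7, so (8654/115031) = (+1)^1·(4327/115031); sign now +1
reciprocity: (4327/115031) = -1·(115031/4327) since 4327 mod 4 = 3, 115031 mod 4 = 3; sign now -1
(115031/4327) = (2529/4327)   [reduce mod 4327]
reciprocity: (2529/4327) = +1·(4327/2529) since 2529 mod 4 = 1, 4327 mod 4 = 3; sign now -1
(4327/2529) = (1798/2529)   [reduce mod 2529]
1798 = 2^1·899; (2/2529) = +1 since 2529 mod 8 = 1, so (1798/2529) = (+1)^1·(899/2529); sign now -1
reciprocity: (899/2529) = +1·(2529/899) since 899 mod 4 = 3, 2529 mod 4 = 1; sign now -1
(2529/899) = (731/899)   [reduce mod 899]
reciprocity: (731/899) = -1·(899/731) since 731 mod 4 = 3, 899 mod 4 = 3; sign now +1
(899/731) = (168/731)   [reduce mod 731]
168 = 2^3·21; (2/731) = -1 since 731 mod 8 = 3, so (168/731) = (-1)^3·(21/731); sign now -1
reciprocity: (21/731) = +1·(731/21) since 21 mod 4 = 1, 731 mod 4 = 3; sign now -1
(731/21) = (17/21)   [reduce mod 21]
reciprocity: (17/21) = +1·(21/17) since 17 mod 4 = 1, 21 mod 4 = 1; sign now -1
(21/17) = (4/17)   [reduce mod 17]
4 = 2^2·1; (2/17) = +1 since 17 mod 8 = 1, so (4/17) = (+1)^2·(1/17); sign now -1
(1/17) = 1; final value = sign = -1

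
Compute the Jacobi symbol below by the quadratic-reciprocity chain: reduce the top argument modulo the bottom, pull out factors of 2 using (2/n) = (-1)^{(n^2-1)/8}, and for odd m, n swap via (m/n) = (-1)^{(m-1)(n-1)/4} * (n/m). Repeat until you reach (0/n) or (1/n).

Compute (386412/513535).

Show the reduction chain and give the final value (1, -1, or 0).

-1

factor out 2^2: 386412 = 2^2·96603; with 513535 mod 8 = 7, (2/513535) = +1; sign now +1; continue with (96603/513535)
flip (96603/513535) -> (513535/96603): both odd, 96603 mod 4 = 3, 513535 mod 4 = 3, so the flip contributes -1; sign now -1
(513535/96603): 513535 mod 96603 = 30520, so (513535/96603) = (30520/96603)
factor out 2^3: 30520 = 2^3·3815; with 96603 mod 8 = 3, (2/96603) = -1; sign now +1; continue with (3815/96603)
flip (3815/96603) -> (96603/3815): both odd, 3815 mod 4 = 3, 96603 mod 4 = 3, so the flip contributes -1; sign now -1
(96603/3815): 96603 mod 3815 = 1228, so (96603/3815) = (1228/3815)
factor out 2^2: 1228 = 2^2·307; with 3815 mod 8 = 7, (2/3815) = +1; sign now -1; continue with (307/3815)
flip (307/3815) -> (3815/307): both odd, 307 mod 4 = 3, 3815 mod 4 = 3, so the flip contributes -1; sign now +1
(3815/307): 3815 mod 307 = 131, so (3815/307) = (131/307)
flip (131/307) -> (307/131): both odd, 131 mod 4 = 3, 307 mod 4 = 3, so the flip contributes -1; sign now -1
(307/131): 307 mod 131 = 45, so (307/131) = (45/131)
flip (45/131) -> (131/45): both odd, 45 mod 4 = 1, 131 mod 4 = 3, so the flip contributes +1; sign now -1
(131/45): 131 mod 45 = 41, so (131/45) = (41/45)
flip (41/45) -> (45/41): both odd, 41 mod 4 = 1, 45 mod 4 = 1, so the flip contributes +1; sign now -1
(45/41): 45 mod 41 = 4, so (45/41) = (4/41)
factor out 2^2: 4 = 2^2·1; with 41 mod 8 = 1, (2/41) = +1; sign now -1; continue with (1/41)
reached (1/41) = 1, so the symbol is -1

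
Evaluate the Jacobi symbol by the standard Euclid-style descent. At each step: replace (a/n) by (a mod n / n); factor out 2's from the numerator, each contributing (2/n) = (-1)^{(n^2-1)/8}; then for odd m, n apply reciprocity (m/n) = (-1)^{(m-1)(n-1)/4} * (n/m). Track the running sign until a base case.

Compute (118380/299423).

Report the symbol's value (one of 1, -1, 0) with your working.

factor out 2^2: 118380 = 2^2·29595; with 299423 mod 8 = 7, (2/299423) = +1; sign now +1; continue with (29595/299423)
flip (29595/299423) -> (299423/29595): both odd, 29595 mod 4 = 3, 299423 mod 4 = 3, so the flip contributes -1; sign now -1
(299423/29595): 299423 mod 29595 = 3473, so (299423/29595) = (3473/29595)
flip (3473/29595) -> (29595/3473): both odd, 3473 mod 4 = 1, 29595 mod 4 = 3, so the flip contributes +1; sign now -1
(29595/3473): 29595 mod 3473 = 1811, so (29595/3473) = (1811/3473)
flip (1811/3473) -> (3473/1811): both odd, 1811 mod 4 = 3, 3473 mod 4 = 1, so the flip contributes +1; sign now -1
(3473/1811): 3473 mod 1811 = 1662, so (3473/1811) = (1662/1811)
factor out 2^1: 1662 = 2^1·831; with 1811 mod 8 = 3, (2/1811) = -1; sign now +1; continue with (831/1811)
flip (831/1811) -> (1811/831): both odd, 831 mod 4 = 3, 1811 mod 4 = 3, so the flip contributes -1; sign now -1
(1811/831): 1811 mod 831 = 149, so (1811/831) = (149/831)
flip (149/831) -> (831/149): both odd, 149 mod 4 = 1, 831 mod 4 = 3, so the flip contributes +1; sign now -1
(831/149): 831 mod 149 = 86, so (831/149) = (86/149)
factor out 2^1: 86 = 2^1·43; with 149 mod 8 = 5, (2/149) = -1; sign now +1; continue with (43/149)
flip (43/149) -> (149/43): both odd, 43 mod 4 = 3, 149 mod 4 = 1, so the flip contributes +1; sign now +1
(149/43): 149 mod 43 = 20, so (149/43) = (20/43)
factor out 2^2: 20 = 2^2·5; with 43 mod 8 = 3, (2/43) = -1; sign now +1; continue with (5/43)
flip (5/43) -> (43/5): both odd, 5 mod 4 = 1, 43 mod 4 = 3, so the flip contributes +1; sign now +1
(43/5): 43 mod 5 = 3, so (43/5) = (3/5)
flip (3/5) -> (5/3): both odd, 3 mod 4 = 3, 5 mod 4 = 1, so the flip contributes +1; sign now +1
(5/3): 5 mod 3 = 2, so (5/3) = (2/3)
factor out 2^1: 2 = 2^1·1; with 3 mod 8 = 3, (2/3) = -1; sign now -1; continue with (1/3)
reached (1/3) = 1, so the symbol is -1

-1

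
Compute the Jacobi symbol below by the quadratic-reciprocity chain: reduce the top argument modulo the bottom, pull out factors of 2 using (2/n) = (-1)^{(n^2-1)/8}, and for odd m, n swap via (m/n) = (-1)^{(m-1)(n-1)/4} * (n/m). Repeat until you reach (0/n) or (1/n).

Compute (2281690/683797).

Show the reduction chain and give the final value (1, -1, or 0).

(2281690/683797) = (230299/683797)   [reduce mod 683797]
reciprocity: (230299/683797) = +1·(683797/230299) since 230299 mod 4 = 3, 683797 mod 4 = 1; sign now +1
(683797/230299) = (223199/230299)   [reduce mod 230299]
reciprocity: (223199/230299) = -1·(230299/223199) since 223199 mod 4 = 3, 230299 mod 4 = 3; sign now -1
(230299/223199) = (7100/223199)   [reduce mod 223199]
7100 = 2^2·1775; (2/223199) = +1 since 223199 mod 8 = 7, so (7100/223199) = (+1)^2·(1775/223199); sign now -1
reciprocity: (1775/223199) = -1·(223199/1775) since 1775 mod 4 = 3, 223199 mod 4 = 3; sign now +1
(223199/1775) = (1324/1775)   [reduce mod 1775]
1324 = 2^2·331; (2/1775) = +1 since 1775 mod 8 = 7, so (1324/1775) = (+1)^2·(331/1775); sign now +1
reciprocity: (331/1775) = -1·(1775/331) since 331 mod 4 = 3, 1775 mod 4 = 3; sign now -1
(1775/331) = (120/331)   [reduce mod 331]
120 = 2^3·15; (2/331) = -1 since 331 mod 8 = 3, so (120/331) = (-1)^3·(15/331); sign now +1
reciprocity: (15/331) = -1·(331/15) since 15 mod 4 = 3, 331 mod 4 = 3; sign now -1
(331/15) = (1/15)   [reduce mod 15]
(1/15) = 1; final value = sign = -1

-1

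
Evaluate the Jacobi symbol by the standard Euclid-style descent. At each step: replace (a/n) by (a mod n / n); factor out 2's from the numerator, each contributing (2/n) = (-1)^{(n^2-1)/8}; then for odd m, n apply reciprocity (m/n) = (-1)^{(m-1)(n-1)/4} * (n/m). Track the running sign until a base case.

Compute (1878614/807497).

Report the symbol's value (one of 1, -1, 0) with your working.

(1878614/807497) = (263620/807497)   [reduce mod 807497]
263620 = 2^2·65905; (2/807497) = +1 since 807497 mod 8 = 1, so (263620/807497) = (+1)^2·(65905/807497); sign now +1
reciprocity: (65905/807497) = +1·(807497/65905) since 65905 mod 4 = 1, 807497 mod 4 = 1; sign now +1
(807497/65905) = (16637/65905)   [reduce mod 65905]
reciprocity: (16637/65905) = +1·(65905/16637) since 16637 mod 4 = 1, 65905 mod 4 = 1; sign now +1
(65905/16637) = (15994/16637)   [reduce mod 16637]
15994 = 2^1·7997; (2/16637) = -1 since 16637 mod 8 = 5, so (15994/16637) = (-1)^1·(7997/16637); sign now -1
reciprocity: (7997/16637) = +1·(16637/7997) since 7997 mod 4 = 1, 16637 mod 4 = 1; sign now -1
(16637/7997) = (643/7997)   [reduce mod 7997]
reciprocity: (643/7997) = +1·(7997/643) since 643 mod 4 = 3, 7997 mod 4 = 1; sign now -1
(7997/643) = (281/643)   [reduce mod 643]
reciprocity: (281/643) = +1·(643/281) since 281 mod 4 = 1, 643 mod 4 = 3; sign now -1
(643/281) = (81/281)   [reduce mod 281]
reciprocity: (81/281) = +1·(281/81) since 81 mod 4 = 1, 281 mod 4 = 1; sign now -1
(281/81) = (38/81)   [reduce mod 81]
38 = 2^1·19; (2/81) = +1 since 81 mod 8 = 1, so (38/81) = (+1)^1·(19/81); sign now -1
reciprocity: (19/81) = +1·(81/19) since 19 mod 4 = 3, 81 mod 4 = 1; sign now -1
(81/19) = (5/19)   [reduce mod 19]
reciprocity: (5/19) = +1·(19/5) since 5 mod 4 = 1, 19 mod 4 = 3; sign now -1
(19/5) = (4/5)   [reduce mod 5]
4 = 2^2·1; (2/5) = -1 since 5 mod 8 = 5, so (4/5) = (-1)^2·(1/5); sign now -1
(1/5) = 1; final value = sign = -1

-1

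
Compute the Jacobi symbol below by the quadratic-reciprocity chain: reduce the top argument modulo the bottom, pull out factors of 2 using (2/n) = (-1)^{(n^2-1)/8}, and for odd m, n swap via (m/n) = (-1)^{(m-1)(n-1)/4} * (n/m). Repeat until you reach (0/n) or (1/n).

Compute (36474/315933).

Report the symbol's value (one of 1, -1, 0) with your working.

36474 = 2^1·18237; (2/315933) = -1 since 315933 mod 8 = 5, so (36474/315933) = (-1)^1·(18237/315933); sign now -1
reciprocity: (18237/315933) = +1·(315933/18237) since 18237 mod 4 = 1, 315933 mod 4 = 1; sign now -1
(315933/18237) = (5904/18237)   [reduce mod 18237]
5904 = 2^4·369; (2/18237) = -1 since 18237 mod 8 = 5, so (5904/18237) = (-1)^4·(369/18237); sign now -1
reciprocity: (369/18237) = +1·(18237/369) since 369 mod 4 = 1, 18237 mod 4 = 1; sign now -1
(18237/369) = (156/369)   [reduce mod 369]
156 = 2^2·39; (2/369) = +1 since 369 mod 8 = 1, so (156/369) = (+1)^2·(39/369); sign now -1
reciprocity: (39/369) = +1·(369/39) since 39 mod 4 = 3, 369 mod 4 = 1; sign now -1
(369/39) = (18/39)   [reduce mod 39]
18 = 2^1·9; (2/39) = +1 since 39 mod 8 = 7, so (18/39) = (+1)^1·(9/39); sign now -1
reciprocity: (9/39) = +1·(39/9) since 9 mod 4 = 1, 39 mod 4 = 3; sign now -1
(39/9) = (3/9)   [reduce mod 9]
reciprocity: (3/9) = +1·(9/3) since 3 mod 4 = 3, 9 mod 4 = 1; sign now -1
(9/3) = (0/3)   [reduce mod 3]
(0/3) = 0   [gcd(a, n) > 1]; final value = 0

0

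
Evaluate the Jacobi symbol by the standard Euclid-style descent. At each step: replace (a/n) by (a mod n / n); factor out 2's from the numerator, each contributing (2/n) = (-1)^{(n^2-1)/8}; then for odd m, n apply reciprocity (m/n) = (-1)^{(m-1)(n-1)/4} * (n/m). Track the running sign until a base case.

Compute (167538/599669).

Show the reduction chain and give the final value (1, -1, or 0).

0

factor out 2^1: 167538 = 2^1·83769; with 599669 mod 8 = 5, (2/599669) = -1; sign now -1; continue with (83769/599669)
flip (83769/599669) -> (599669/83769): both odd, 83769 mod 4 = 1, 599669 mod 4 = 1, so the flip contributes +1; sign now -1
(599669/83769): 599669 mod 83769 = 13286, so (599669/83769) = (13286/83769)
factor out 2^1: 13286 = 2^1·6643; with 83769 mod 8 = 1, (2/83769) = +1; sign now -1; continue with (6643/83769)
flip (6643/83769) -> (83769/6643): both odd, 6643 mod 4 = 3, 83769 mod 4 = 1, so the flip contributes +1; sign now -1
(83769/6643): 83769 mod 6643 = 4053, so (83769/6643) = (4053/6643)
flip (4053/6643) -> (6643/4053): both odd, 4053 mod 4 = 1, 6643 mod 4 = 3, so the flip contributes +1; sign now -1
(6643/4053): 6643 mod 4053 = 2590, so (6643/4053) = (2590/4053)
factor out 2^1: 2590 = 2^1·1295; with 4053 mod 8 = 5, (2/4053) = -1; sign now +1; continue with (1295/4053)
flip (1295/4053) -> (4053/1295): both odd, 1295 mod 4 = 3, 4053 mod 4 = 1, so the flip contributes +1; sign now +1
(4053/1295): 4053 mod 1295 = 168, so (4053/1295) = (168/1295)
factor out 2^3: 168 = 2^3·21; with 1295 mod 8 = 7, (2/1295) = +1; sign now +1; continue with (21/1295)
flip (21/1295) -> (1295/21): both odd, 21 mod 4 = 1, 1295 mod 4 = 3, so the flip contributes +1; sign now +1
(1295/21): 1295 mod 21 = 14, so (1295/21) = (14/21)
factor out 2^1: 14 = 2^1·7; with 21 mod 8 = 5, (2/21) = -1; sign now -1; continue with (7/21)
flip (7/21) -> (21/7): both odd, 7 mod 4 = 3, 21 mod 4 = 1, so the flip contributes +1; sign now -1
(21/7): 21 mod 7 = 0, so (21/7) = (0/7)
reached (0/7); gcd(a, n) > 1, so (0/7) = 0 and the symbol is 0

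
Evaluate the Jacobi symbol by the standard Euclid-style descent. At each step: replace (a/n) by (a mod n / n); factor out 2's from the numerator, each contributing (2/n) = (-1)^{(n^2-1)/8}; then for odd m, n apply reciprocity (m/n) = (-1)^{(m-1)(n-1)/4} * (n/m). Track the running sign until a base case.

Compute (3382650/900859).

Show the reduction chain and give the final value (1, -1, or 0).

(3382650/900859): 3382650 mod 900859 = 680073, so (3382650/900859) = (680073/900859)
flip (680073/900859) -> (900859/680073): both odd, 680073 mod 4 = 1, 900859 mod 4 = 3, so the flip contributes +1; sign now +1
(900859/680073): 900859 mod 680073 = 220786, so (900859/680073) = (220786/680073)
factor out 2^1: 220786 = 2^1·110393; with 680073 mod 8 = 1, (2/680073) = +1; sign now +1; continue with (110393/680073)
flip (110393/680073) -> (680073/110393): both odd, 110393 mod 4 = 1, 680073 mod 4 = 1, so the flip contributes +1; sign now +1
(680073/110393): 680073 mod 110393 = 17715, so (680073/110393) = (17715/110393)
flip (17715/110393) -> (110393/17715): both odd, 17715 mod 4 = 3, 110393 mod 4 = 1, so the flip contributes +1; sign now +1
(110393/17715): 110393 mod 17715 = 4103, so (110393/17715) = (4103/17715)
flip (4103/17715) -> (17715/4103): both odd, 4103 mod 4 = 3, 17715 mod 4 = 3, so the flip contributes -1; sign now -1
(17715/4103): 17715 mod 4103 = 1303, so (17715/4103) = (1303/4103)
flip (1303/4103) -> (4103/1303): both odd, 1303 mod 4 = 3, 4103 mod 4 = 3, so the flip contributes -1; sign now +1
(4103/1303): 4103 mod 1303 = 194, so (4103/1303) = (194/1303)
factor out 2^1: 194 = 2^1·97; with 1303 mod 8 = 7, (2/1303) = +1; sign now +1; continue with (97/1303)
flip (97/1303) -> (1303/97): both odd, 97 mod 4 = 1, 1303 mod 4 = 3, so the flip contributes +1; sign now +1
(1303/97): 1303 mod 97 = 42, so (1303/97) = (42/97)
factor out 2^1: 42 = 2^1·21; with 97 mod 8 = 1, (2/97) = +1; sign now +1; continue with (21/97)
flip (21/97) -> (97/21): both odd, 21 mod 4 = 1, 97 mod 4 = 1, so the flip contributes +1; sign now +1
(97/21): 97 mod 21 = 13, so (97/21) = (13/21)
flip (13/21) -> (21/13): both odd, 13 mod 4 = 1, 21 mod 4 = 1, so the flip contributes +1; sign now +1
(21/13): 21 mod 13 = 8, so (21/13) = (8/13)
factor out 2^3: 8 = 2^3·1; with 13 mod 8 = 5, (2/13) = -1; sign now -1; continue with (1/13)
reached (1/13) = 1, so the symbol is -1

-1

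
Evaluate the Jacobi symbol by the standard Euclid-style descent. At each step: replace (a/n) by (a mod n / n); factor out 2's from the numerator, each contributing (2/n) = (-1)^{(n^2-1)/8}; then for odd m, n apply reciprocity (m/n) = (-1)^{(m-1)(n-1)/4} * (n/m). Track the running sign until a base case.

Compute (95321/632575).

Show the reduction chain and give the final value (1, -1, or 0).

reciprocity: (95321/632575) = +1·(632575/95321) since 95321 mod 4 = 1, 632575 mod 4 = 3; sign now +1
(632575/95321) = (60649/95321)   [reduce mod 95321]
reciprocity: (60649/95321) = +1·(95321/60649) since 60649 mod 4 = 1, 95321 mod 4 = 1; sign now +1
(95321/60649) = (34672/60649)   [reduce mod 60649]
34672 = 2^4·2167; (2/60649) = +1 since 60649 mod 8 = 1, so (34672/60649) = (+1)^4·(2167/60649); sign now +1
reciprocity: (2167/60649) = +1·(60649/2167) since 2167 mod 4 = 3, 60649 mod 4 = 1; sign now +1
(60649/2167) = (2140/2167)   [reduce mod 2167]
2140 = 2^2·535; (2/2167) = +1 since 2167 mod 8 = 7, so (2140/2167) = (+1)^2·(535/2167); sign now +1
reciprocity: (535/2167) = -1·(2167/535) since 535 mod 4 = 3, 2167 mod 4 = 3; sign now -1
(2167/535) = (27/535)   [reduce mod 535]
reciprocity: (27/535) = -1·(535/27) since 27 mod 4 = 3, 535 mod 4 = 3; sign now +1
(535/27) = (22/27)   [reduce mod 27]
22 = 2^1·11; (2/27) = -1 since 27 mod 8 = 3, so (22/27) = (-1)^1·(11/27); sign now -1
reciprocity: (11/27) = -1·(27/11) since 11 mod 4 = 3, 27 mod 4 = 3; sign now +1
(27/11) = (5/11)   [reduce mod 11]
reciprocity: (5/11) = +1·(11/5) since 5 mod 4 = 1, 11 mod 4 = 3; sign now +1
(11/5) = (1/5)   [reduce mod 5]
(1/5) = 1; final value = sign = +1

1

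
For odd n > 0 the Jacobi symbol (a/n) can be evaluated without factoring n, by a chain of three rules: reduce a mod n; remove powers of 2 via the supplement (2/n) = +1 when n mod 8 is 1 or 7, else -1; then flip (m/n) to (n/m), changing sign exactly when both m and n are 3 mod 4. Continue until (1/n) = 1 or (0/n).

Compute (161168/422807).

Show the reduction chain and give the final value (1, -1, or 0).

0

161168 = 2^4·10073; (2/422807) = +1 since 422807 mod 8 = 7, so (161168/422807) = (+1)^4·(10073/422807); sign now +1
reciprocity: (10073/422807) = +1·(422807/10073) since 10073 mod 4 = 1, 422807 mod 4 = 3; sign now +1
(422807/10073) = (9814/10073)   [reduce mod 10073]
9814 = 2^1·4907; (2/10073) = +1 since 10073 mod 8 = 1, so (9814/10073) = (+1)^1·(4907/10073); sign now +1
reciprocity: (4907/10073) = +1·(10073/4907) since 4907 mod 4 = 3, 10073 mod 4 = 1; sign now +1
(10073/4907) = (259/4907)   [reduce mod 4907]
reciprocity: (259/4907) = -1·(4907/259) since 259 mod 4 = 3, 4907 mod 4 = 3; sign now -1
(4907/259) = (245/259)   [reduce mod 259]
reciprocity: (245/259) = +1·(259/245) since 245 mod 4 = 1, 259 mod 4 = 3; sign now -1
(259/245) = (14/245)   [reduce mod 245]
14 = 2^1·7; (2/245) = -1 since 245 mod 8 = 5, so (14/245) = (-1)^1·(7/245); sign now +1
reciprocity: (7/245) = +1·(245/7) since 7 mod 4 = 3, 245 mod 4 = 1; sign now +1
(245/7) = (0/7)   [reduce mod 7]
(0/7) = 0   [gcd(a, n) > 1]; final value = 0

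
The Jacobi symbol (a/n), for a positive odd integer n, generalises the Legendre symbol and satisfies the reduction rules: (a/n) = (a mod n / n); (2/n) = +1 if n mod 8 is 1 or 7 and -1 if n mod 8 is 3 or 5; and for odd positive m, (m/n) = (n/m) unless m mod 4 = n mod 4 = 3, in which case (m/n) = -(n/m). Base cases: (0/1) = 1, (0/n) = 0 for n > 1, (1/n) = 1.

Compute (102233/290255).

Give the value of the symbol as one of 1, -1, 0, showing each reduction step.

flip (102233/290255) -> (290255/102233): both odd, 102233 mod 4 = 1, 290255 mod 4 = 3, so the flip contributes +1; sign now +1
(290255/102233): 290255 mod 102233 = 85789, so (290255/102233) = (85789/102233)
flip (85789/102233) -> (102233/85789): both odd, 85789 mod 4 = 1, 102233 mod 4 = 1, so the flip contributes +1; sign now +1
(102233/85789): 102233 mod 85789 = 16444, so (102233/85789) = (16444/85789)
factor out 2^2: 16444 = 2^2·4111; with 85789 mod 8 = 5, (2/85789) = -1; sign now +1; continue with (4111/85789)
flip (4111/85789) -> (85789/4111): both odd, 4111 mod 4 = 3, 85789 mod 4 = 1, so the flip contributes +1; sign now +1
(85789/4111): 85789 mod 4111 = 3569, so (85789/4111) = (3569/4111)
flip (3569/4111) -> (4111/3569): both odd, 3569 mod 4 = 1, 4111 mod 4 = 3, so the flip contributes +1; sign now +1
(4111/3569): 4111 mod 3569 = 542, so (4111/3569) = (542/3569)
factor out 2^1: 542 = 2^1·271; with 3569 mod 8 = 1, (2/3569) = +1; sign now +1; continue with (271/3569)
flip (271/3569) -> (3569/271): both odd, 271 mod 4 = 3, 3569 mod 4 = 1, so the flip contributes +1; sign now +1
(3569/271): 3569 mod 271 = 46, so (3569/271) = (46/271)
factor out 2^1: 46 = 2^1·23; with 271 mod 8 = 7, (2/271) = +1; sign now +1; continue with (23/271)
flip (23/271) -> (271/23): both odd, 23 mod 4 = 3, 271 mod 4 = 3, so the flip contributes -1; sign now -1
(271/23): 271 mod 23 = 18, so (271/23) = (18/23)
factor out 2^1: 18 = 2^1·9; with 23 mod 8 = 7, (2/23) = +1; sign now -1; continue with (9/23)
flip (9/23) -> (23/9): both odd, 9 mod 4 = 1, 23 mod 4 = 3, so the flip contributes +1; sign now -1
(23/9): 23 mod 9 = 5, so (23/9) = (5/9)
flip (5/9) -> (9/5): both odd, 5 mod 4 = 1, 9 mod 4 = 1, so the flip contributes +1; sign now -1
(9/5): 9 mod 5 = 4, so (9/5) = (4/5)
factor out 2^2: 4 = 2^2·1; with 5 mod 8 = 5, (2/5) = -1; sign now -1; continue with (1/5)
reached (1/5) = 1, so the symbol is -1

-1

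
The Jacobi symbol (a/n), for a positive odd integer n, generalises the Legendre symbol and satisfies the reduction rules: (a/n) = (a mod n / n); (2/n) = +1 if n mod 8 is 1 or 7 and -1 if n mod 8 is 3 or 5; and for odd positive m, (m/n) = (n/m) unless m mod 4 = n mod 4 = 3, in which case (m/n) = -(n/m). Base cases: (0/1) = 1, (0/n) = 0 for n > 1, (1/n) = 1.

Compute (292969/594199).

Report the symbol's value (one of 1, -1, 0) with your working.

flip (292969/594199) -> (594199/292969): both odd, 292969 mod 4 = 1, 594199 mod 4 = 3, so the flip contributes +1; sign now +1
(594199/292969): 594199 mod 292969 = 8261, so (594199/292969) = (8261/292969)
flip (8261/292969) -> (292969/8261): both odd, 8261 mod 4 = 1, 292969 mod 4 = 1, so the flip contributes +1; sign now +1
(292969/8261): 292969 mod 8261 = 3834, so (292969/8261) = (3834/8261)
factor out 2^1: 3834 = 2^1·1917; with 8261 mod 8 = 5, (2/8261) = -1; sign now -1; continue with (1917/8261)
flip (1917/8261) -> (8261/1917): both odd, 1917 mod 4 = 1, 8261 mod 4 = 1, so the flip contributes +1; sign now -1
(8261/1917): 8261 mod 1917 = 593, so (8261/1917) = (593/1917)
flip (593/1917) -> (1917/593): both odd, 593 mod 4 = 1, 1917 mod 4 = 1, so the flip contributes +1; sign now -1
(1917/593): 1917 mod 593 = 138, so (1917/593) = (138/593)
factor out 2^1: 138 = 2^1·69; with 593 mod 8 = 1, (2/593) = +1; sign now -1; continue with (69/593)
flip (69/593) -> (593/69): both odd, 69 mod 4 = 1, 593 mod 4 = 1, so the flip contributes +1; sign now -1
(593/69): 593 mod 69 = 41, so (593/69) = (41/69)
flip (41/69) -> (69/41): both odd, 41 mod 4 = 1, 69 mod 4 = 1, so the flip contributes +1; sign now -1
(69/41): 69 mod 41 = 28, so (69/41) = (28/41)
factor out 2^2: 28 = 2^2·7; with 41 mod 8 = 1, (2/41) = +1; sign now -1; continue with (7/41)
flip (7/41) -> (41/7): both odd, 7 mod 4 = 3, 41 mod 4 = 1, so the flip contributes +1; sign now -1
(41/7): 41 mod 7 = 6, so (41/7) = (6/7)
factor out 2^1: 6 = 2^1·3; with 7 mod 8 = 7, (2/7) = +1; sign now -1; continue with (3/7)
flip (3/7) -> (7/3): both odd, 3 mod 4 = 3, 7 mod 4 = 3, so the flip contributes -1; sign now +1
(7/3): 7 mod 3 = 1, so (7/3) = (1/3)
reached (1/3) = 1, so the symbol is +1

1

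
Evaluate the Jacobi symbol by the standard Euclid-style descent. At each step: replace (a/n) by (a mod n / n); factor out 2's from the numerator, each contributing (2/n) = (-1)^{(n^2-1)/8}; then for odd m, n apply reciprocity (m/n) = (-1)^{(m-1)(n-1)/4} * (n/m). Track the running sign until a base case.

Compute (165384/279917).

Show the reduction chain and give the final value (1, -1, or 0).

165384 = 2^3·20673; (2/279917) = -1 since 279917 mod 8 = 5, so (165384/279917) = (-1)^3·(20673/279917); sign now -1
reciprocity: (20673/279917) = +1·(279917/20673) since 20673 mod 4 = 1, 279917 mod 4 = 1; sign now -1
(279917/20673) = (11168/20673)   [reduce mod 20673]
11168 = 2^5·349; (2/20673) = +1 since 20673 mod 8 = 1, so (11168/20673) = (+1)^5·(349/20673); sign now -1
reciprocity: (349/20673) = +1·(20673/349) since 349 mod 4 = 1, 20673 mod 4 = 1; sign now -1
(20673/349) = (82/349)   [reduce mod 349]
82 = 2^1·41; (2/349) = -1 since 349 mod 8 = 5, so (82/349) = (-1)^1·(41/349); sign now +1
reciprocity: (41/349) = +1·(349/41) since 41 mod 4 = 1, 349 mod 4 = 1; sign now +1
(349/41) = (21/41)   [reduce mod 41]
reciprocity: (21/41) = +1·(41/21) since 21 mod 4 = 1, 41 mod 4 = 1; sign now +1
(41/21) = (20/21)   [reduce mod 21]
20 = 2^2·5; (2/21) = -1 since 21 mod 8 = 5, so (20/21) = (-1)^2·(5/21); sign now +1
reciprocity: (5/21) = +1·(21/5) since 5 mod 4 = 1, 21 mod 4 = 1; sign now +1
(21/5) = (1/5)   [reduce mod 5]
(1/5) = 1; final value = sign = +1

1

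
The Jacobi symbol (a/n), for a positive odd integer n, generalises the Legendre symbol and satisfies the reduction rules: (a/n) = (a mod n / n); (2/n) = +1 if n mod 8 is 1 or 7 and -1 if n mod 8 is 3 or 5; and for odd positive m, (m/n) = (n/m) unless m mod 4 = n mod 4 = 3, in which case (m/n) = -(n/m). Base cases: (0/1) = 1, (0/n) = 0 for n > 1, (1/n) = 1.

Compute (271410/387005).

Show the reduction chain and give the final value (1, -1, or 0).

factor out 2^1: 271410 = 2^1·135705; with 387005 mod 8 = 5, (2/387005) = -1; sign now -1; continue with (135705/387005)
flip (135705/387005) -> (387005/135705): both odd, 135705 mod 4 = 1, 387005 mod 4 = 1, so the flip contributes +1; sign now -1
(387005/135705): 387005 mod 135705 = 115595, so (387005/135705) = (115595/135705)
flip (115595/135705) -> (135705/115595): both odd, 115595 mod 4 = 3, 135705 mod 4 = 1, so the flip contributes +1; sign now -1
(135705/115595): 135705 mod 115595 = 20110, so (135705/115595) = (20110/115595)
factor out 2^1: 20110 = 2^1·10055; with 115595 mod 8 = 3, (2/115595) = -1; sign now +1; continue with (10055/115595)
flip (10055/115595) -> (115595/10055): both odd, 10055 mod 4 = 3, 115595 mod 4 = 3, so the flip contributes -1; sign now -1
(115595/10055): 115595 mod 10055 = 4990, so (115595/10055) = (4990/10055)
factor out 2^1: 4990 = 2^1·2495; with 10055 mod 8 = 7, (2/10055) = +1; sign now -1; continue with (2495/10055)
flip (2495/10055) -> (10055/2495): both odd, 2495 mod 4 = 3, 10055 mod 4 = 3, so the flip contributes -1; sign now +1
(10055/2495): 10055 mod 2495 = 75, so (10055/2495) = (75/2495)
flip (75/2495) -> (2495/75): both odd, 75 mod 4 = 3, 2495 mod 4 = 3, so the flip contributes -1; sign now -1
(2495/75): 2495 mod 75 = 20, so (2495/75) = (20/75)
factor out 2^2: 20 = 2^2·5; with 75 mod 8 = 3, (2/75) = -1; sign now -1; continue with (5/75)
flip (5/75) -> (75/5): both odd, 5 mod 4 = 1, 75 mod 4 = 3, so the flip contributes +1; sign now -1
(75/5): 75 mod 5 = 0, so (75/5) = (0/5)
reached (0/5); gcd(a, n) > 1, so (0/5) = 0 and the symbol is 0

0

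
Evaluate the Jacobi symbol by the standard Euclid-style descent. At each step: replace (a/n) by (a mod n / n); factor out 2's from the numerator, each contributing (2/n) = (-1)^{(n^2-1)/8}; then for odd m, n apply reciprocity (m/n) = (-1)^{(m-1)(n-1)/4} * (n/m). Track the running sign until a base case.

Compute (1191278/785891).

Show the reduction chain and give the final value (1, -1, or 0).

(1191278/785891): 1191278 mod 785891 = 405387, so (1191278/785891) = (405387/785891)
flip (405387/785891) -> (785891/405387): both odd, 405387 mod 4 = 3, 785891 mod 4 = 3, so the flip contributes -1; sign now -1
(785891/405387): 785891 mod 405387 = 380504, so (785891/405387) = (380504/405387)
factor out 2^3: 380504 = 2^3·47563; with 405387 mod 8 = 3, (2/405387) = -1; sign now +1; continue with (47563/405387)
flip (47563/405387) -> (405387/47563): both odd, 47563 mod 4 = 3, 405387 mod 4 = 3, so the flip contributes -1; sign now -1
(405387/47563): 405387 mod 47563 = 24883, so (405387/47563) = (24883/47563)
flip (24883/47563) -> (47563/24883): both odd, 24883 mod 4 = 3, 47563 mod 4 = 3, so the flip contributes -1; sign now +1
(47563/24883): 47563 mod 24883 = 22680, so (47563/24883) = (22680/24883)
factor out 2^3: 22680 = 2^3·2835; with 24883 mod 8 = 3, (2/24883) = -1; sign now -1; continue with (2835/24883)
flip (2835/24883) -> (24883/2835): both odd, 2835 mod 4 = 3, 24883 mod 4 = 3, so the flip contributes -1; sign now +1
(24883/2835): 24883 mod 2835 = 2203, so (24883/2835) = (2203/2835)
flip (2203/2835) -> (2835/2203): both odd, 2203 mod 4 = 3, 2835 mod 4 = 3, so the flip contributes -1; sign now -1
(2835/2203): 2835 mod 2203 = 632, so (2835/2203) = (632/2203)
factor out 2^3: 632 = 2^3·79; with 2203 mod 8 = 3, (2/2203) = -1; sign now +1; continue with (79/2203)
flip (79/2203) -> (2203/79): both odd, 79 mod 4 = 3, 2203 mod 4 = 3, so the flip contributes -1; sign now -1
(2203/79): 2203 mod 79 = 70, so (2203/79) = (70/79)
factor out 2^1: 70 = 2^1·35; with 79 mod 8 = 7, (2/79) = +1; sign now -1; continue with (35/79)
flip (35/79) -> (79/35): both odd, 35 mod 4 = 3, 79 mod 4 = 3, so the flip contributes -1; sign now +1
(79/35): 79 mod 35 = 9, so (79/35) = (9/35)
flip (9/35) -> (35/9): both odd, 9 mod 4 = 1, 35 mod 4 = 3, so the flip contributes +1; sign now +1
(35/9): 35 mod 9 = 8, so (35/9) = (8/9)
factor out 2^3: 8 = 2^3·1; with 9 mod 8 = 1, (2/9) = +1; sign now +1; continue with (1/9)
reached (1/9) = 1, so the symbol is +1

1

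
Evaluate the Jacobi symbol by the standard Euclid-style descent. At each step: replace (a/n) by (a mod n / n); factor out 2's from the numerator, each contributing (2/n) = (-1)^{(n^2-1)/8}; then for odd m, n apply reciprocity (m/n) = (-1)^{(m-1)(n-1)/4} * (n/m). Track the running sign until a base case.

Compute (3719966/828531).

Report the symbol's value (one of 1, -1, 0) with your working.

1

(3719966/828531) = (405842/828531)   [reduce mod 828531]
405842 = 2^1·202921; (2/828531) = -1 since 828531 mod 8 = 3, so (405842/828531) = (-1)^1·(202921/828531); sign now -1
reciprocity: (202921/828531) = +1·(828531/202921) since 202921 mod 4 = 1, 828531 mod 4 = 3; sign now -1
(828531/202921) = (16847/202921)   [reduce mod 202921]
reciprocity: (16847/202921) = +1·(202921/16847) since 16847 mod 4 = 3, 202921 mod 4 = 1; sign now -1
(202921/16847) = (757/16847)   [reduce mod 16847]
reciprocity: (757/16847) = +1·(16847/757) since 757 mod 4 = 1, 16847 mod 4 = 3; sign now -1
(16847/757) = (193/757)   [reduce mod 757]
reciprocity: (193/757) = +1·(757/193) since 193 mod 4 = 1, 757 mod 4 = 1; sign now -1
(757/193) = (178/193)   [reduce mod 193]
178 = 2^1·89; (2/193) = +1 since 193 mod 8 = 1, so (178/193) = (+1)^1·(89/193); sign now -1
reciprocity: (89/193) = +1·(193/89) since 89 mod 4 = 1, 193 mod 4 = 1; sign now -1
(193/89) = (15/89)   [reduce mod 89]
reciprocity: (15/89) = +1·(89/15) since 15 mod 4 = 3, 89 mod 4 = 1; sign now -1
(89/15) = (14/15)   [reduce mod 15]
14 = 2^1·7; (2/15) = +1 since 15 mod 8 = 7, so (14/15) = (+1)^1·(7/15); sign now -1
reciprocity: (7/15) = -1·(15/7) since 7 mod 4 = 3, 15 mod 4 = 3; sign now +1
(15/7) = (1/7)   [reduce mod 7]
(1/7) = 1; final value = sign = +1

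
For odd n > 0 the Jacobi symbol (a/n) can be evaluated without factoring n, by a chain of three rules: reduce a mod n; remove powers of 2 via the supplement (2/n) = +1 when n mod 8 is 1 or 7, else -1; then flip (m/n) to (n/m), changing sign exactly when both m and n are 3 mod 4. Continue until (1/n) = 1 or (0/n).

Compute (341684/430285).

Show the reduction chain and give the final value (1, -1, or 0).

341684 = 2^2·85421; (2/430285) = -1 since 430285 mod 8 = 5, so (341684/430285) = (-1)^2·(85421/430285); sign now +1
reciprocity: (85421/430285) = +1·(430285/85421) since 85421 mod 4 = 1, 430285 mod 4 = 1; sign now +1
(430285/85421) = (3180/85421)   [reduce mod 85421]
3180 = 2^2·795; (2/85421) = -1 since 85421 mod 8 = 5, so (3180/85421) = (-1)^2·(795/85421); sign now +1
reciprocity: (795/85421) = +1·(85421/795) since 795 mod 4 = 3, 85421 mod 4 = 1; sign now +1
(85421/795) = (356/795)   [reduce mod 795]
356 = 2^2·89; (2/795) = -1 since 795 mod 8 = 3, so (356/795) = (-1)^2·(89/795); sign now +1
reciprocity: (89/795) = +1·(795/89) since 89 mod 4 = 1, 795 mod 4 = 3; sign now +1
(795/89) = (83/89)   [reduce mod 89]
reciprocity: (83/89) = +1·(89/83) since 83 mod 4 = 3, 89 mod 4 = 1; sign now +1
(89/83) = (6/83)   [reduce mod 83]
6 = 2^1·3; (2/83) = -1 since 83 mod 8 = 3, so (6/83) = (-1)^1·(3/83); sign now -1
reciprocity: (3/83) = -1·(83/3) since 3 mod 4 = 3, 83 mod 4 = 3; sign now +1
(83/3) = (2/3)   [reduce mod 3]
2 = 2^1·1; (2/3) = -1 since 3 mod 8 = 3, so (2/3) = (-1)^1·(1/3); sign now -1
(1/3) = 1; final value = sign = -1

-1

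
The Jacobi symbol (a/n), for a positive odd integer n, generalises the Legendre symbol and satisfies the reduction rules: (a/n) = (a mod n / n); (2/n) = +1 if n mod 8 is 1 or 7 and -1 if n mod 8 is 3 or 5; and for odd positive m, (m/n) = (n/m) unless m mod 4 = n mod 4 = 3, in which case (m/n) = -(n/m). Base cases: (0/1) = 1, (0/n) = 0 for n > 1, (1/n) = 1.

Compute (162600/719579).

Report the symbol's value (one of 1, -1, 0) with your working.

factor out 2^3: 162600 = 2^3·20325; with 719579 mod 8 = 3, (2/719579) = -1; sign now -1; continue with (20325/719579)
flip (20325/719579) -> (719579/20325): both odd, 20325 mod 4 = 1, 719579 mod 4 = 3, so the flip contributes +1; sign now -1
(719579/20325): 719579 mod 20325 = 8204, so (719579/20325) = (8204/20325)
factor out 2^2: 8204 = 2^2·2051; with 20325 mod 8 = 5, (2/20325) = -1; sign now -1; continue with (2051/20325)
flip (2051/20325) -> (20325/2051): both odd, 2051 mod 4 = 3, 20325 mod 4 = 1, so the flip contributes +1; sign now -1
(20325/2051): 20325 mod 2051 = 1866, so (20325/2051) = (1866/2051)
factor out 2^1: 1866 = 2^1·933; with 2051 mod 8 = 3, (2/2051) = -1; sign now +1; continue with (933/2051)
flip (933/2051) -> (2051/933): both odd, 933 mod 4 = 1, 2051 mod 4 = 3, so the flip contributes +1; sign now +1
(2051/933): 2051 mod 933 = 185, so (2051/933) = (185/933)
flip (185/933) -> (933/185): both odd, 185 mod 4 = 1, 933 mod 4 = 1, so the flip contributes +1; sign now +1
(933/185): 933 mod 185 = 8, so (933/185) = (8/185)
factor out 2^3: 8 = 2^3·1; with 185 mod 8 = 1, (2/185) = +1; sign now +1; continue with (1/185)
reached (1/185) = 1, so the symbol is +1

1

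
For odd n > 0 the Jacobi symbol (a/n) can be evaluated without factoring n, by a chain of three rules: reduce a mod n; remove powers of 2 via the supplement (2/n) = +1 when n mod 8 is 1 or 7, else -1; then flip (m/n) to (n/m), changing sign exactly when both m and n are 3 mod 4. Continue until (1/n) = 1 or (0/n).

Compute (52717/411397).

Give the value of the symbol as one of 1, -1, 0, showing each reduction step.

reciprocity: (52717/411397) = +1·(411397/52717) since 52717 mod 4 = 1, 411397 mod 4 = 1; sign now +1
(411397/52717) = (42378/52717)   [reduce mod 52717]
42378 = 2^1·21189; (2/52717) = -1 since 52717 mod 8 = 5, so (42378/52717) = (-1)^1·(21189/52717); sign now -1
reciprocity: (21189/52717) = +1·(52717/21189) since 21189 mod 4 = 1, 52717 mod 4 = 1; sign now -1
(52717/21189) = (10339/21189)   [reduce mod 21189]
reciprocity: (10339/21189) = +1·(21189/10339) since 10339 mod 4 = 3, 21189 mod 4 = 1; sign now -1
(21189/10339) = (511/10339)   [reduce mod 10339]
reciprocity: (511/10339) = -1·(10339/511) since 511 mod 4 = 3, 10339 mod 4 = 3; sign now +1
(10339/511) = (119/511)   [reduce mod 511]
reciprocity: (119/511) = -1·(511/119) since 119 mod 4 = 3, 511 mod 4 = 3; sign now -1
(511/119) = (35/119)   [reduce mod 119]
reciprocity: (35/119) = -1·(119/35) since 35 mod 4 = 3, 119 mod 4 = 3; sign now +1
(119/35) = (14/35)   [reduce mod 35]
14 = 2^1·7; (2/35) = -1 since 35 mod 8 = 3, so (14/35) = (-1)^1·(7/35); sign now -1
reciprocity: (7/35) = -1·(35/7) since 7 mod 4 = 3, 35 mod 4 = 3; sign now +1
(35/7) = (0/7)   [reduce mod 7]
(0/7) = 0   [gcd(a, n) > 1]; final value = 0

0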